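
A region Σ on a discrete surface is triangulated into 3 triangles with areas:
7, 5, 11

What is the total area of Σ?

7 + 5 + 11 = 23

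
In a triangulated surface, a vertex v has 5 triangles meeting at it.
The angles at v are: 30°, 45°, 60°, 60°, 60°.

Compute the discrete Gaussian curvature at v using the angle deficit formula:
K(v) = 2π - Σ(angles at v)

Sum of angles = 255°. K = 360° - 255° = 105°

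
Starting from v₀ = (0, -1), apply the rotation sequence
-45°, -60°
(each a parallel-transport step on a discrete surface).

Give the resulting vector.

Total rotation: (-45°) + (-60°) = -105°. Final vector: (-0.9659, 0.2588)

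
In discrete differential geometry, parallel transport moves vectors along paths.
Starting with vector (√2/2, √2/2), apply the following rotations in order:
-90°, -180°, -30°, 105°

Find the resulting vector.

Total rotation: (-90°) + (-180°) + (-30°) + 105° = -195° ≡ 165° (mod 360°). Final vector: (-0.8660, -0.5000)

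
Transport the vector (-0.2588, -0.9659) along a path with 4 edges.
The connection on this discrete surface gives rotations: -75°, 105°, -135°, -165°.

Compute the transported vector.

Total rotation: (-75°) + 105° + (-135°) + (-165°) = -270° ≡ 90° (mod 360°). Final vector: (0.9659, -0.2588)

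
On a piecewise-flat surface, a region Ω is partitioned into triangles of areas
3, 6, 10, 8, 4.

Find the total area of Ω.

3 + 6 + 10 + 8 + 4 = 31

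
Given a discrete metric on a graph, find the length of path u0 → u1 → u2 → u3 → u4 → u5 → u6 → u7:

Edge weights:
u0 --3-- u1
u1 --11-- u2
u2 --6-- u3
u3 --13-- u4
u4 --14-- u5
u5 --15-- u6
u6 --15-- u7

Arc length = 3 + 11 + 6 + 13 + 14 + 15 + 15 = 77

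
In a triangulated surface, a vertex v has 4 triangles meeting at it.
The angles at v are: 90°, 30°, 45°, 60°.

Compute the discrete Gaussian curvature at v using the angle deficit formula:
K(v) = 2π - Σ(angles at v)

Sum of angles = 225°. K = 360° - 225° = 135°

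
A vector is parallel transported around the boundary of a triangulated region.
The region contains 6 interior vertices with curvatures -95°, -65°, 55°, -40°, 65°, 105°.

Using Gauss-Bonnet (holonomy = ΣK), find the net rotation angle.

Holonomy = total enclosed curvature = (-95°) + (-65°) + 55° + (-40°) + 65° + 105° = 25°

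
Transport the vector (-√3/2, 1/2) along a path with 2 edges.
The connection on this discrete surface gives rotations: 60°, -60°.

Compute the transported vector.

Total rotation: 60° + (-60°) = 0°. Final vector: (-0.8660, 0.5000)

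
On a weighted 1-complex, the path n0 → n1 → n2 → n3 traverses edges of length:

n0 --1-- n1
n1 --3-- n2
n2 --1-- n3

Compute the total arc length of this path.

Arc length = 1 + 3 + 1 = 5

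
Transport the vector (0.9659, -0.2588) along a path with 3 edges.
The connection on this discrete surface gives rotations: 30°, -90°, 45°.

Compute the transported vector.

Total rotation: 30° + (-90°) + 45° = -15°. Final vector: (0.8660, -0.5000)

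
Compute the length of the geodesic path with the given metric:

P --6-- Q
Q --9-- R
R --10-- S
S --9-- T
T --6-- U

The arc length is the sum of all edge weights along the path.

Arc length = 6 + 9 + 10 + 9 + 6 = 40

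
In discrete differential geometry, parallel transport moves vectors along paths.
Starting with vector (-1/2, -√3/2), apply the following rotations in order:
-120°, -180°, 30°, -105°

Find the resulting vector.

Total rotation: (-120°) + (-180°) + 30° + (-105°) = -375° ≡ -15° (mod 360°). Final vector: (-0.7071, -0.7071)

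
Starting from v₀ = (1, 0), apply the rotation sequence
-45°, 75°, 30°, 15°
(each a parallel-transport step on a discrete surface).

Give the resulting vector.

Total rotation: (-45°) + 75° + 30° + 15° = 75°. Final vector: (0.2588, 0.9659)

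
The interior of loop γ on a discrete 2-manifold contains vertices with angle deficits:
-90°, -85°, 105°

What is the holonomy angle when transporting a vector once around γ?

Holonomy = total enclosed curvature = (-90°) + (-85°) + 105° = -70°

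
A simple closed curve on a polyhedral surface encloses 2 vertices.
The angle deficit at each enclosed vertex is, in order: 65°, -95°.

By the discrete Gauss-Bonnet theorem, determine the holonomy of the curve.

Holonomy = total enclosed curvature = 65° + (-95°) = -30°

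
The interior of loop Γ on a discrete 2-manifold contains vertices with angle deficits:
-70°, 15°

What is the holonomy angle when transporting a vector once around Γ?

Holonomy = total enclosed curvature = (-70°) + 15° = -55°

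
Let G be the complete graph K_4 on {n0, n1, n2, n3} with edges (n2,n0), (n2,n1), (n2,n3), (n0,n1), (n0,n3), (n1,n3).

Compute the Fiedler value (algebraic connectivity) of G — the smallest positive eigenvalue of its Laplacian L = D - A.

For the complete graph K_n, L = nI − J (J = all-ones matrix). J has eigenvalues n (once, eigenvector 𝟙) and 0 (multiplicity n−1), so L has eigenvalues 0 (once) and n (multiplicity n−1). Here n = 4: eigenvalue 0 once and 4 with multiplicity 3.
Laplacian eigenvalues: [0.0, 4.0, 4.0, 4.0]. Algebraic connectivity (smallest non-zero eigenvalue) = 4.0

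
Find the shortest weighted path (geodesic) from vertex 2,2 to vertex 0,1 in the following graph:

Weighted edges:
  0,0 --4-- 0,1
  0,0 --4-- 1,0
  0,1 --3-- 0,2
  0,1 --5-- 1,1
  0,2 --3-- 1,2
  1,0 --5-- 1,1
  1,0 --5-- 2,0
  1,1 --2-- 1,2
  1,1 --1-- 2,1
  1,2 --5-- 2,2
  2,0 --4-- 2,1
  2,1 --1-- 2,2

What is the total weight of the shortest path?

Shortest path: 2,2 → 2,1 → 1,1 → 0,1, total weight = 7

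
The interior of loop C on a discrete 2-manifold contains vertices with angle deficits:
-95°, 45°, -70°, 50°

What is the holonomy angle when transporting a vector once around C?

Holonomy = total enclosed curvature = (-95°) + 45° + (-70°) + 50° = -70°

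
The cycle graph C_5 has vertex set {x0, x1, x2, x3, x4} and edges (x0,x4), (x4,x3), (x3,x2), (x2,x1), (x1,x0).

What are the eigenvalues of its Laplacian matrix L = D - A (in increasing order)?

The cycle graph C_n has Laplacian eigenvalues λ_k = 2 − 2cos(2πk/n), k = 0, 1, …, n−1. Here n = 5:
k=0: 2 − 2cos(0) = 0.0; k=1: 2 − 2cos(2π/5) = 1.382; k=2: 2 − 2cos(4π/5) = 3.618; k=3: 2 − 2cos(6π/5) = 3.618; k=4: 2 − 2cos(8π/5) = 1.382.
Laplacian eigenvalues (increasing order): [0.0, 1.382, 1.382, 3.618, 3.618]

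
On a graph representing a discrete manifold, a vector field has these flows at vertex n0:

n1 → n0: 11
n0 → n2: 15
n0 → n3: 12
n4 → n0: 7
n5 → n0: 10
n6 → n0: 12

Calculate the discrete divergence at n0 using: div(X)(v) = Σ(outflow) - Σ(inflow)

Divergence = sum of outgoing flows = (-11) + 15 + 12 + (-7) + (-10) + (-12) = -13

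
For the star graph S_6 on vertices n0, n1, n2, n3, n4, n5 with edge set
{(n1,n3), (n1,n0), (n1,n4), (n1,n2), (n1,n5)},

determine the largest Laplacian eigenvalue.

The star S_6 is the complete bipartite graph K_{1,5} (one hub of degree 5, 5 leaves of degree 1). The Laplacian spectrum of K_{p,q} is 0, p (multiplicity q−1), q (multiplicity p−1), p+q. With p = 1, q = 5: 0 once, 1 with multiplicity 4, and 6 once. (Check: trace L = sum of degrees = 10 = 4·1 + 6.)
Laplacian eigenvalues: [0.0, 1.0, 1.0, 1.0, 1.0, 6.0]. Largest eigenvalue (spectral radius) = 6.0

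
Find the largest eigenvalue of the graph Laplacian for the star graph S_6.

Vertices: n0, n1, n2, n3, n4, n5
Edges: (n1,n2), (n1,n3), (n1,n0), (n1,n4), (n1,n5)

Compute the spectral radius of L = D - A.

The star S_6 is the complete bipartite graph K_{1,5} (one hub of degree 5, 5 leaves of degree 1). The Laplacian spectrum of K_{p,q} is 0, p (multiplicity q−1), q (multiplicity p−1), p+q. With p = 1, q = 5: 0 once, 1 with multiplicity 4, and 6 once. (Check: trace L = sum of degrees = 10 = 4·1 + 6.)
Laplacian eigenvalues: [0.0, 1.0, 1.0, 1.0, 1.0, 6.0]. Largest eigenvalue (spectral radius) = 6.0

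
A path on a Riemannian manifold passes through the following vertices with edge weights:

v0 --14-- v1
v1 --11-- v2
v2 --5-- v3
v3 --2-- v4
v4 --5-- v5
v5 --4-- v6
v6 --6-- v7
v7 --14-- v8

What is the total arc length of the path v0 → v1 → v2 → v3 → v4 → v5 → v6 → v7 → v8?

Arc length = 14 + 11 + 5 + 2 + 5 + 4 + 6 + 14 = 61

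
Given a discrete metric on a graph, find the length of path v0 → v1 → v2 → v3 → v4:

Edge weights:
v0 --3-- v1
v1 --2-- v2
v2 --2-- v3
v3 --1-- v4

Arc length = 3 + 2 + 2 + 1 = 8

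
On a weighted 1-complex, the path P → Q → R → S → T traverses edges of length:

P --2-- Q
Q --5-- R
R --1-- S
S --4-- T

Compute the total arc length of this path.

Arc length = 2 + 5 + 1 + 4 = 12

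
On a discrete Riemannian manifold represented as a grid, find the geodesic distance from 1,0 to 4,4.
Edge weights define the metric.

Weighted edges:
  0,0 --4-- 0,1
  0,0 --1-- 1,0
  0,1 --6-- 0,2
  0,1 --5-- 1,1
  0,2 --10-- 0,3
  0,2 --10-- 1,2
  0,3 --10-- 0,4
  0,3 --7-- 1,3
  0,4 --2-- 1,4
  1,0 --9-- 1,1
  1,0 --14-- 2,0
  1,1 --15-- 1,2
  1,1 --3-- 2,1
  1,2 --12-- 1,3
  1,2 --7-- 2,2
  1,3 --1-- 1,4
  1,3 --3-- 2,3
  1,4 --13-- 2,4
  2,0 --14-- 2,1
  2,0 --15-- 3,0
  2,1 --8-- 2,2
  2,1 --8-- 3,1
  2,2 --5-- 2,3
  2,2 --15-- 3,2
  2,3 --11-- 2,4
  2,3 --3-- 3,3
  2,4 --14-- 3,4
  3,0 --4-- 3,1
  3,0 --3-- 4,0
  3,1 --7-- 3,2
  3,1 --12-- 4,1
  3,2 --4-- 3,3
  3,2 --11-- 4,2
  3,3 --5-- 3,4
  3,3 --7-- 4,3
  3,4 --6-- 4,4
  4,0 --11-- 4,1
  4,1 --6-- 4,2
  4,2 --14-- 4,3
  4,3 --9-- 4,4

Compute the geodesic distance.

Shortest path: 1,0 → 1,1 → 2,1 → 2,2 → 2,3 → 3,3 → 3,4 → 4,4, total weight = 39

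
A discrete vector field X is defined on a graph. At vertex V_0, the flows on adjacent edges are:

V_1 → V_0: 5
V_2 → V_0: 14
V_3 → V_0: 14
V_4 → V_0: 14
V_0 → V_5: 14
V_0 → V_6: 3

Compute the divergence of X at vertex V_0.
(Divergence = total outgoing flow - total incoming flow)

Divergence = sum of outgoing flows = (-5) + (-14) + (-14) + (-14) + 14 + 3 = -30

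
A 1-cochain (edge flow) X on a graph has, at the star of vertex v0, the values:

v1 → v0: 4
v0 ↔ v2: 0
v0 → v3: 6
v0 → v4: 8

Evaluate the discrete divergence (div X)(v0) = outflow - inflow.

Divergence = sum of outgoing flows = (-4) + 0 + 6 + 8 = 10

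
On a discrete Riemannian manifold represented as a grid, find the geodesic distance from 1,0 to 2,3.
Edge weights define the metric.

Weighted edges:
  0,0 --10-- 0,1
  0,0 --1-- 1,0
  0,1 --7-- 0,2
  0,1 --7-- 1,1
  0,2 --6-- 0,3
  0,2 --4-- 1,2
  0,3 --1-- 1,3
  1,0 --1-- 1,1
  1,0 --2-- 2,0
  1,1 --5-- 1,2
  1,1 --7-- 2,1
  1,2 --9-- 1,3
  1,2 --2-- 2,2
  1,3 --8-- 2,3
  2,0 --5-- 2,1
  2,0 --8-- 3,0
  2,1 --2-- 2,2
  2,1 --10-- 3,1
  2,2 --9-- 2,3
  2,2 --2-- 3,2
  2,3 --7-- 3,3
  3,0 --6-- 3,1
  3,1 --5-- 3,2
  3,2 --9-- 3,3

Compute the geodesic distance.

Shortest path: 1,0 → 1,1 → 1,2 → 2,2 → 2,3, total weight = 17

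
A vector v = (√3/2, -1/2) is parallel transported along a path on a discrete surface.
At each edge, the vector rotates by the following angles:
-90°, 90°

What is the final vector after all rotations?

Total rotation: (-90°) + 90° = 0°. Final vector: (0.8660, -0.5000)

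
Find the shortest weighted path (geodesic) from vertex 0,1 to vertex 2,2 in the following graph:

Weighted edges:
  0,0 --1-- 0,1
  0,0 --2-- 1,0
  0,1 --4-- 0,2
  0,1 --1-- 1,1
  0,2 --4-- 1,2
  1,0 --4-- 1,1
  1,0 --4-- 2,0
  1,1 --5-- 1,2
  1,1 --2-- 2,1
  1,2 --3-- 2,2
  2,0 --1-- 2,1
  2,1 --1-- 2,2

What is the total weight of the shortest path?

Shortest path: 0,1 → 1,1 → 2,1 → 2,2, total weight = 4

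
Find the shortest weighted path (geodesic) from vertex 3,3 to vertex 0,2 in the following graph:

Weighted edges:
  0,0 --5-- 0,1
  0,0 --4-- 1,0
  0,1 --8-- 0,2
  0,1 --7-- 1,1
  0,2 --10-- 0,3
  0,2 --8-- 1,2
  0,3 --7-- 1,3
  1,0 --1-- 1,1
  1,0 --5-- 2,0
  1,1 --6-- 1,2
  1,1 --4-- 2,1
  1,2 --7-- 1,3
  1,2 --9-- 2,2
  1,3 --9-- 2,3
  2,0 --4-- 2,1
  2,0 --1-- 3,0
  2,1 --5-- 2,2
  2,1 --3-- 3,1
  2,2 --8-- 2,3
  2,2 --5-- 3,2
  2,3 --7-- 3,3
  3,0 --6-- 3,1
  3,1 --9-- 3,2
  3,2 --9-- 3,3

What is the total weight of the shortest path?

Shortest path: 3,3 → 3,2 → 2,2 → 1,2 → 0,2, total weight = 31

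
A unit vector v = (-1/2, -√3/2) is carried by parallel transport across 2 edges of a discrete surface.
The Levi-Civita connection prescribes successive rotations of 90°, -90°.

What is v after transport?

Total rotation: 90° + (-90°) = 0°. Final vector: (-0.5000, -0.8660)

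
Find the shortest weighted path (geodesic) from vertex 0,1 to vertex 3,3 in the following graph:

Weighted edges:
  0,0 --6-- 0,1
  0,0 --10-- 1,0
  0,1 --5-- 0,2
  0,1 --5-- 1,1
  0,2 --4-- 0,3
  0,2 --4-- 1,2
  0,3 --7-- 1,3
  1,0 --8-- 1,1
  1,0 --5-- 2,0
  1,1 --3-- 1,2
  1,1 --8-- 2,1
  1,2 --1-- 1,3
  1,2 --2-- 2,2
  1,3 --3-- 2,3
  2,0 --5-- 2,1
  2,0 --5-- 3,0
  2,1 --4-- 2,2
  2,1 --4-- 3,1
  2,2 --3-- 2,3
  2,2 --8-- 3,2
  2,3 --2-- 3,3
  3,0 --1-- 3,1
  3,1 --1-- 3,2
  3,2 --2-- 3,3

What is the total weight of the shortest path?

Shortest path: 0,1 → 1,1 → 1,2 → 1,3 → 2,3 → 3,3, total weight = 14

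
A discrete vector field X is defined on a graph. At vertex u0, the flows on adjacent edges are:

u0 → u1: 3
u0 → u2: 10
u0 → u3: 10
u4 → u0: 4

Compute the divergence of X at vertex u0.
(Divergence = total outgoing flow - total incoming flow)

Divergence = sum of outgoing flows = 3 + 10 + 10 + (-4) = 19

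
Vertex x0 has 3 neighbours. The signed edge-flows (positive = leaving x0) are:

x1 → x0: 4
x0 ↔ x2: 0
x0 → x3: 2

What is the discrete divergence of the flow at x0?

Divergence = sum of outgoing flows = (-4) + 0 + 2 = -2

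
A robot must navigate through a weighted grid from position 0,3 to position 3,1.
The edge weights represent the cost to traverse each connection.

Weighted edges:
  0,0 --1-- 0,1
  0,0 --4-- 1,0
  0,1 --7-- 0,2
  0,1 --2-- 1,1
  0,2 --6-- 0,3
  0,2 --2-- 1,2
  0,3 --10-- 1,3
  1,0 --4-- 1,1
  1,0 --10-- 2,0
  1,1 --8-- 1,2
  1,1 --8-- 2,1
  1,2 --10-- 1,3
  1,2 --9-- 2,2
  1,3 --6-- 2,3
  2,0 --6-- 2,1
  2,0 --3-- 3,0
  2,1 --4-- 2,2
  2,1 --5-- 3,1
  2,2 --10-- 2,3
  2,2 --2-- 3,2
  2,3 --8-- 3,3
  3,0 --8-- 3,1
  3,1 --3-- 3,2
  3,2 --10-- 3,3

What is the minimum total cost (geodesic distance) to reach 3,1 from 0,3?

Shortest path: 0,3 → 0,2 → 1,2 → 2,2 → 3,2 → 3,1, total weight = 22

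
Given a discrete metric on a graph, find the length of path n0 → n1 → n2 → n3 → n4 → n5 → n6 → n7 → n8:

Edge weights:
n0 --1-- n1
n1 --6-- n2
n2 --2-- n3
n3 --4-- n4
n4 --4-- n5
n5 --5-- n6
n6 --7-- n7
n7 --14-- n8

Arc length = 1 + 6 + 2 + 4 + 4 + 5 + 7 + 14 = 43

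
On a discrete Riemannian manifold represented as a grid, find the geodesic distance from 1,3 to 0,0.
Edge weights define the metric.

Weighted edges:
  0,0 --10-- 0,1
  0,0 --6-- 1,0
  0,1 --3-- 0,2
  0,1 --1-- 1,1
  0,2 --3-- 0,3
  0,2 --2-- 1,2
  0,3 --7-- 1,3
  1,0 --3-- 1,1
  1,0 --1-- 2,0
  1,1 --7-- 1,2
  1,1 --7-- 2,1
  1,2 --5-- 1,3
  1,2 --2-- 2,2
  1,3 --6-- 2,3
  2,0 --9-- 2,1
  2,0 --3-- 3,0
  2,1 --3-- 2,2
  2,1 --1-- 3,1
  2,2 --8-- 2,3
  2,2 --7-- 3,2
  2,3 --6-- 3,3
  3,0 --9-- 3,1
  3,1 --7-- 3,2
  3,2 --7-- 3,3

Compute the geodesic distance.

Shortest path: 1,3 → 1,2 → 0,2 → 0,1 → 0,0, total weight = 20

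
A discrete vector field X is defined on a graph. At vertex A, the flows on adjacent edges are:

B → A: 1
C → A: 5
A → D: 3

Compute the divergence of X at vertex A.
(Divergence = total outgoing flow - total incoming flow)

Divergence = sum of outgoing flows = (-1) + (-5) + 3 = -3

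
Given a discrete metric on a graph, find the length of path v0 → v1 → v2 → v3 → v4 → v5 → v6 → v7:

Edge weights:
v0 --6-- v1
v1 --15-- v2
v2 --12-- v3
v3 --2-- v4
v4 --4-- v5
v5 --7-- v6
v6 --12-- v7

Arc length = 6 + 15 + 12 + 2 + 4 + 7 + 12 = 58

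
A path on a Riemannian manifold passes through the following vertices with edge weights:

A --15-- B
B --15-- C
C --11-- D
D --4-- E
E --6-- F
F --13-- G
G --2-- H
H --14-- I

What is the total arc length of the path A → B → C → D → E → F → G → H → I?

Arc length = 15 + 15 + 11 + 4 + 6 + 13 + 2 + 14 = 80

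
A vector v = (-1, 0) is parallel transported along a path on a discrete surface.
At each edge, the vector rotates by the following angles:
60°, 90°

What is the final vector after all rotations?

Total rotation: 60° + 90° = 150°. Final vector: (0.8660, -0.5000)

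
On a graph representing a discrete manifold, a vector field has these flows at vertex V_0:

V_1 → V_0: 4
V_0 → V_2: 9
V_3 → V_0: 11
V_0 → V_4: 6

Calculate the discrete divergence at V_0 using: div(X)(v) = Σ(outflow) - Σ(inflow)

Divergence = sum of outgoing flows = (-4) + 9 + (-11) + 6 = 0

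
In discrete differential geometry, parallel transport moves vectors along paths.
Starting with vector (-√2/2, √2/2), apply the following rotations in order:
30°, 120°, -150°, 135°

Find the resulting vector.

Total rotation: 30° + 120° + (-150°) + 135° = 135°. Final vector: (0, -1)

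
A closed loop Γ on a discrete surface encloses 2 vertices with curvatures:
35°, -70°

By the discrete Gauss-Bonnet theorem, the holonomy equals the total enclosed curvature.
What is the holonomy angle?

Holonomy = total enclosed curvature = 35° + (-70°) = -35°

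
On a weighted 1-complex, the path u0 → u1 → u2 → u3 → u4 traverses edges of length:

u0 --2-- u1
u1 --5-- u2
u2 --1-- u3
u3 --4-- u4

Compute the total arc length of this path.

Arc length = 2 + 5 + 1 + 4 = 12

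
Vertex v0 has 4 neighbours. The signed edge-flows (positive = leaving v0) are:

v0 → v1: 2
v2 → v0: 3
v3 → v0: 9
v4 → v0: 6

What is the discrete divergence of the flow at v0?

Divergence = sum of outgoing flows = 2 + (-3) + (-9) + (-6) = -16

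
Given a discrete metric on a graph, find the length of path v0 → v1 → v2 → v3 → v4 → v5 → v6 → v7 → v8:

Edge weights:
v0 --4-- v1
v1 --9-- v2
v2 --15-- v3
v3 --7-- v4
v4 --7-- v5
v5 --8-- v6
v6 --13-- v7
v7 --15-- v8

Arc length = 4 + 9 + 15 + 7 + 7 + 8 + 13 + 15 = 78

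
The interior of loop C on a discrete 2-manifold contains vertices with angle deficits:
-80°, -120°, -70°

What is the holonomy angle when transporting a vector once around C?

Holonomy = total enclosed curvature = (-80°) + (-120°) + (-70°) = -270°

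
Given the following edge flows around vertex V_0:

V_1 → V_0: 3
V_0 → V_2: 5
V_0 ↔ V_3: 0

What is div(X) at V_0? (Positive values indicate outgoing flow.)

Divergence = sum of outgoing flows = (-3) + 5 + 0 = 2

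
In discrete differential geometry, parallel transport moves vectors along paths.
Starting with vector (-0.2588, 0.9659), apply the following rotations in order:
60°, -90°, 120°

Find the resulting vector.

Total rotation: 60° + (-90°) + 120° = 90°. Final vector: (-0.9659, -0.2588)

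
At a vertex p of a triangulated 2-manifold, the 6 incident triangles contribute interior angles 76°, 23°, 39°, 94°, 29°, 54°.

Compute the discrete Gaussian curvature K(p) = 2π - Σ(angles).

Sum of angles = 315°. K = 360° - 315° = 45° = π/4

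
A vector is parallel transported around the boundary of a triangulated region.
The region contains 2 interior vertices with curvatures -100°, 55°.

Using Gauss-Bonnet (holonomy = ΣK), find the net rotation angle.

Holonomy = total enclosed curvature = (-100°) + 55° = -45°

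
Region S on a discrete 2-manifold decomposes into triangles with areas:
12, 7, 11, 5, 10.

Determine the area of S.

12 + 7 + 11 + 5 + 10 = 45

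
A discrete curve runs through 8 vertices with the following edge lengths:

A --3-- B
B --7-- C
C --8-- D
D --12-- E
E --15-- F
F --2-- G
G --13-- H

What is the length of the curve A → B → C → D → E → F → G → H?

Arc length = 3 + 7 + 8 + 12 + 15 + 2 + 13 = 60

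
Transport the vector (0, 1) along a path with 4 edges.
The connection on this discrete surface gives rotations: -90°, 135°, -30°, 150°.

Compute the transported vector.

Total rotation: (-90°) + 135° + (-30°) + 150° = 165°. Final vector: (-0.2588, -0.9659)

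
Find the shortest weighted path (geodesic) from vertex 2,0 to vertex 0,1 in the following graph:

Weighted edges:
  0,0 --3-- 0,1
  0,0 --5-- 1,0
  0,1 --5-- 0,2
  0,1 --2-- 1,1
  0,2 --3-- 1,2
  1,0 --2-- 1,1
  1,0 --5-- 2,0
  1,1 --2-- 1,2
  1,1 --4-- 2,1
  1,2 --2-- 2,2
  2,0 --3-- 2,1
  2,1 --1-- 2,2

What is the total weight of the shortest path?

Shortest path: 2,0 → 2,1 → 1,1 → 0,1, total weight = 9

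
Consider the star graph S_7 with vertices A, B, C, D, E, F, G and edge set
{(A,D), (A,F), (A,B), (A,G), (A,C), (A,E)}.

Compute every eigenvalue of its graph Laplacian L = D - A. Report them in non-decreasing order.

The star S_7 is the complete bipartite graph K_{1,6} (one hub of degree 6, 6 leaves of degree 1). The Laplacian spectrum of K_{p,q} is 0, p (multiplicity q−1), q (multiplicity p−1), p+q. With p = 1, q = 6: 0 once, 1 with multiplicity 5, and 7 once. (Check: trace L = sum of degrees = 12 = 5·1 + 7.)
Laplacian eigenvalues (increasing order): [0.0, 1.0, 1.0, 1.0, 1.0, 1.0, 7.0]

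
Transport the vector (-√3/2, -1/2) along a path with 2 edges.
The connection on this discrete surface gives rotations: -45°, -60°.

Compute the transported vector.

Total rotation: (-45°) + (-60°) = -105°. Final vector: (-0.2588, 0.9659)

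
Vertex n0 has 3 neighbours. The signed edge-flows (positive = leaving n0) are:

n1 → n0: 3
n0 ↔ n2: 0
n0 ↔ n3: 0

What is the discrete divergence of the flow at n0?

Divergence = sum of outgoing flows = (-3) + 0 + 0 = -3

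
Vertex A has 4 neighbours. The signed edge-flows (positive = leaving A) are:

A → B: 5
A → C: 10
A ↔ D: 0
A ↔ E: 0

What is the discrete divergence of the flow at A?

Divergence = sum of outgoing flows = 5 + 10 + 0 + 0 = 15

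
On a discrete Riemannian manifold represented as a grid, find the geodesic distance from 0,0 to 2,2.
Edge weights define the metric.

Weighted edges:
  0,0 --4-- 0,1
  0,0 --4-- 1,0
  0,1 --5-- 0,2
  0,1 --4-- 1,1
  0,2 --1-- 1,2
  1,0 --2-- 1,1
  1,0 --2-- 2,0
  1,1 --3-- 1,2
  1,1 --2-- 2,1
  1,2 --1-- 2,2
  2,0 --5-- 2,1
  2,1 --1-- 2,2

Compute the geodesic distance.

Shortest path: 0,0 → 1,0 → 1,1 → 2,1 → 2,2, total weight = 9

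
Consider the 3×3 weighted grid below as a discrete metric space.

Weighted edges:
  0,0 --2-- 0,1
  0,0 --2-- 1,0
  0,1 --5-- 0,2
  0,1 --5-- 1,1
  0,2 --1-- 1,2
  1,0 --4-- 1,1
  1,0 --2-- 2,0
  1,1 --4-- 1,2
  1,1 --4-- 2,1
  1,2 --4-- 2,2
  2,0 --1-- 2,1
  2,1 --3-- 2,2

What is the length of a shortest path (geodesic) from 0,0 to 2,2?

Shortest path: 0,0 → 1,0 → 2,0 → 2,1 → 2,2, total weight = 8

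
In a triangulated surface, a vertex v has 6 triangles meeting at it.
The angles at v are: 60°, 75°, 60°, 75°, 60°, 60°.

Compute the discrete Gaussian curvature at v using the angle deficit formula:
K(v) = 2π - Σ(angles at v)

Sum of angles = 390°. K = 360° - 390° = -30° = -π/6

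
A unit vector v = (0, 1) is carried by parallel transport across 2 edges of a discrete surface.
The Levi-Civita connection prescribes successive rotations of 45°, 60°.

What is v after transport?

Total rotation: 45° + 60° = 105°. Final vector: (-0.9659, -0.2588)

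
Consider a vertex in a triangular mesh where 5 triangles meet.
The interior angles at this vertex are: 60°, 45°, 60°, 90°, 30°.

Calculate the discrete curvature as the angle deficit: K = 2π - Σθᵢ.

Sum of angles = 285°. K = 360° - 285° = 75°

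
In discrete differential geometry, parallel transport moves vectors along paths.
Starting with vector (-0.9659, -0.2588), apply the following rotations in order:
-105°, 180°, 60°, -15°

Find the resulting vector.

Total rotation: (-105°) + 180° + 60° + (-15°) = 120°. Final vector: (0.7071, -0.7071)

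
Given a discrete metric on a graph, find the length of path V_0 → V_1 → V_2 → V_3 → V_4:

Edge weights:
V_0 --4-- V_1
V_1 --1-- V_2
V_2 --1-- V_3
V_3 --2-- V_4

Arc length = 4 + 1 + 1 + 2 = 8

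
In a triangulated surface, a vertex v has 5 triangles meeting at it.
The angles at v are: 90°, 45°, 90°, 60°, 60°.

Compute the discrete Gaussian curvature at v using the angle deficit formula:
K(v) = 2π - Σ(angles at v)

Sum of angles = 345°. K = 360° - 345° = 15° = π/12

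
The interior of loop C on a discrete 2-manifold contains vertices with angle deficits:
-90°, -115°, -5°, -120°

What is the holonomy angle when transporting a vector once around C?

Holonomy = total enclosed curvature = (-90°) + (-115°) + (-5°) + (-120°) = -330°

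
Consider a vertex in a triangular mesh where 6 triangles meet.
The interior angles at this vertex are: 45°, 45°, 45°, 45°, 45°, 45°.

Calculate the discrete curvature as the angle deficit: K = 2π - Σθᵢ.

Sum of angles = 270°. K = 360° - 270° = 90°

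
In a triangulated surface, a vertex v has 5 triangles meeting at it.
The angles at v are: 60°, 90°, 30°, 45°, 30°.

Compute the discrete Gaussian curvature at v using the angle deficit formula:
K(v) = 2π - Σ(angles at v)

Sum of angles = 255°. K = 360° - 255° = 105°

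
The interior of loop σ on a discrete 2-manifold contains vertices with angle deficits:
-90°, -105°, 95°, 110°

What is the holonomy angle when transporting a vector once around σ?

Holonomy = total enclosed curvature = (-90°) + (-105°) + 95° + 110° = 10°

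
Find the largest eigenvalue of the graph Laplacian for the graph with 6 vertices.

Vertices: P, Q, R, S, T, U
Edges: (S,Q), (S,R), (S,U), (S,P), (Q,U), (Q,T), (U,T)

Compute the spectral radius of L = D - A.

Degrees: deg(P) = 1, deg(Q) = 3, deg(R) = 1, deg(S) = 4, deg(T) = 2, deg(U) = 3.
L = D − A with rows/columns ordered (P, Q, R, S, T, U):
  [ 1,  0,  0, -1,  0,  0]
  [ 0,  3,  0, -1, -1, -1]
  [ 0,  0,  1, -1,  0,  0]
  [-1, -1, -1,  4,  0, -1]
  [ 0, -1,  0,  0,  2, -1]
  [ 0, -1,  0, -1, -1,  3]
Characteristic polynomial: det(λI − L) = λ(λ² − 6λ + 4)(λ − 1)(λ − 3)(λ − 4).
Roots: λ = 0; (λ² − 6λ + 4) = 0 ⇒ λ = 3 ± √5 ≈ 0.7639, 5.2361; (λ − 1) = 0 ⇒ λ = 1; (λ − 3) = 0 ⇒ λ = 3; (λ − 4) = 0 ⇒ λ = 4.
(Check: the roots sum (with multiplicity) to 14, matching trace L = Σdeg = 2·7 = 14.)
Laplacian eigenvalues: [0.0, 0.7639, 1.0, 3.0, 4.0, 5.2361]. Largest eigenvalue (spectral radius) = 5.2361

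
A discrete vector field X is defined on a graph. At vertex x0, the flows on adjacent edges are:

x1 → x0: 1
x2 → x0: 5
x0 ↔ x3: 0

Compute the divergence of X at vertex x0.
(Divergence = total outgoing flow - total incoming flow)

Divergence = sum of outgoing flows = (-1) + (-5) + 0 = -6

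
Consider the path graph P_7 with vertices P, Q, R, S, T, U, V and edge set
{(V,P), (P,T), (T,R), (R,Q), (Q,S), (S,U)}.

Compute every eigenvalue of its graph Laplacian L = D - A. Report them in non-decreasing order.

The path graph P_n has Laplacian eigenvalues λ_k = 2 − 2cos(kπ/n), k = 0, 1, …, n−1. Here n = 7:
k=0: 2 − 2cos(0) = 0.0; k=1: 2 − 2cos(π/7) = 0.1981; k=2: 2 − 2cos(2π/7) = 0.753; k=3: 2 − 2cos(3π/7) = 1.555; k=4: 2 − 2cos(4π/7) = 2.445; k=5: 2 − 2cos(5π/7) = 3.247; k=6: 2 − 2cos(6π/7) = 3.8019.
Laplacian eigenvalues (increasing order): [0.0, 0.1981, 0.753, 1.555, 2.445, 3.247, 3.8019]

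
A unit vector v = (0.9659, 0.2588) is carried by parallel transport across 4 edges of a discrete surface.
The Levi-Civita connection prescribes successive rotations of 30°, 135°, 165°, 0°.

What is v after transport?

Total rotation: 30° + 135° + 165° + 0° = 330° ≡ -30° (mod 360°). Final vector: (0.9659, -0.2588)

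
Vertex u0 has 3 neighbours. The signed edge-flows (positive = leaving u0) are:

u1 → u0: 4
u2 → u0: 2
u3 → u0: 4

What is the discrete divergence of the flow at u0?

Divergence = sum of outgoing flows = (-4) + (-2) + (-4) = -10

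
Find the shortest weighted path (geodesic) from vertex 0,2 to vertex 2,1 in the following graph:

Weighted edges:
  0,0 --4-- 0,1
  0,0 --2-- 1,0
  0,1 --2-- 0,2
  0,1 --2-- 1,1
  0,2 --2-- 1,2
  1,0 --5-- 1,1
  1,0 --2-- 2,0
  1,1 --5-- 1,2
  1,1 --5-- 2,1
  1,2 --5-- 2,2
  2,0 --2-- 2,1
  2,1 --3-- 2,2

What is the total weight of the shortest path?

Shortest path: 0,2 → 0,1 → 1,1 → 2,1, total weight = 9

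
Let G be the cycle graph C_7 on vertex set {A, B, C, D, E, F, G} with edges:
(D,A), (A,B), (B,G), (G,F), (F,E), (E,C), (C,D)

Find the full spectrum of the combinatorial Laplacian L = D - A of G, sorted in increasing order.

The cycle graph C_n has Laplacian eigenvalues λ_k = 2 − 2cos(2πk/n), k = 0, 1, …, n−1. Here n = 7:
k=0: 2 − 2cos(0) = 0.0; k=1: 2 − 2cos(2π/7) = 0.753; k=2: 2 − 2cos(4π/7) = 2.445; k=3: 2 − 2cos(6π/7) = 3.8019; k=4: 2 − 2cos(8π/7) = 3.8019; k=5: 2 − 2cos(10π/7) = 2.445; k=6: 2 − 2cos(12π/7) = 0.753.
Laplacian eigenvalues (increasing order): [0.0, 0.753, 0.753, 2.445, 2.445, 3.8019, 3.8019]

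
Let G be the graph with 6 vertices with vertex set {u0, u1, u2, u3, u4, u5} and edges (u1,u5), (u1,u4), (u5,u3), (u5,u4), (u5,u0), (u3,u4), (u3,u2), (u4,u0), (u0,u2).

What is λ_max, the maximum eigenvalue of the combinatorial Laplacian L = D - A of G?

Degrees: deg(u0) = 3, deg(u1) = 2, deg(u2) = 2, deg(u3) = 3, deg(u4) = 4, deg(u5) = 4.
L = D − A with rows/columns ordered (u0, u1, u2, u3, u4, u5):
  [ 3,  0, -1,  0, -1, -1]
  [ 0,  2,  0,  0, -1, -1]
  [-1,  0,  2, -1,  0,  0]
  [ 0,  0, -1,  3, -1, -1]
  [-1, -1,  0, -1,  4, -1]
  [-1, -1,  0, -1, -1,  4]
Characteristic polynomial: det(λI − L) = λ(λ² − 7λ + 8)(λ − 3)²(λ − 5).
Roots: λ = 0; (λ² − 7λ + 8) = 0 ⇒ λ = (7 ± √17)/2 ≈ 1.4384, 5.5616; (λ − 3) = 0 ⇒ λ = 3 (multiplicity 2); (λ − 5) = 0 ⇒ λ = 5.
(Check: the roots sum (with multiplicity) to 18, matching trace L = Σdeg = 2·9 = 18.)
Laplacian eigenvalues: [0.0, 1.4384, 3.0, 3.0, 5.0, 5.5616]. Largest eigenvalue (spectral radius) = 5.5616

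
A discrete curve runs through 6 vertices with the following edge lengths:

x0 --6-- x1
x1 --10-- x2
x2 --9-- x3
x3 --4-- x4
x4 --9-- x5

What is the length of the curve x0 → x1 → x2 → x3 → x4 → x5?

Arc length = 6 + 10 + 9 + 4 + 9 = 38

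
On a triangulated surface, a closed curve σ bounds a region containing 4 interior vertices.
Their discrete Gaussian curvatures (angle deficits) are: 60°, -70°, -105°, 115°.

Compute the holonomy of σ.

Holonomy = total enclosed curvature = 60° + (-70°) + (-105°) + 115° = 0°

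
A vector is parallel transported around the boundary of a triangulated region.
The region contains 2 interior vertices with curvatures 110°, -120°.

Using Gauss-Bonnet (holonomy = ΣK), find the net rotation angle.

Holonomy = total enclosed curvature = 110° + (-120°) = -10°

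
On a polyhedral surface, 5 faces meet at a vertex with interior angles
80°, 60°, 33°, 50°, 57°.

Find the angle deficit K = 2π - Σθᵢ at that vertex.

Sum of angles = 280°. K = 360° - 280° = 80° = 4π/9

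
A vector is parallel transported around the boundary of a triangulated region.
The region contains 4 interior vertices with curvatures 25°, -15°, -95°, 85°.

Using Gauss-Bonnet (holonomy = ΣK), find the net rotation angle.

Holonomy = total enclosed curvature = 25° + (-15°) + (-95°) + 85° = 0°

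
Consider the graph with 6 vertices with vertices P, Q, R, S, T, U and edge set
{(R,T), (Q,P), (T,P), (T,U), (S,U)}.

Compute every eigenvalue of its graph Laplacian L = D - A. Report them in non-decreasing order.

Degrees: deg(P) = 2, deg(Q) = 1, deg(R) = 1, deg(S) = 1, deg(T) = 3, deg(U) = 2.
L = D − A with rows/columns ordered (P, Q, R, S, T, U):
  [ 2, -1,  0,  0, -1,  0]
  [-1,  1,  0,  0,  0,  0]
  [ 0,  0,  1,  0, -1,  0]
  [ 0,  0,  0,  1,  0, -1]
  [-1,  0, -1,  0,  3, -1]
  [ 0,  0,  0, -1, -1,  2]
Characteristic polynomial: det(λI − L) = λ(λ² − 3λ + 1)(λ² − 5λ + 3)(λ − 2).
Roots: λ = 0; (λ² − 3λ + 1) = 0 ⇒ λ = (3 ± √5)/2 ≈ 0.382, 2.618; (λ² − 5λ + 3) = 0 ⇒ λ = (5 ± √13)/2 ≈ 0.6972, 4.3028; (λ − 2) = 0 ⇒ λ = 2.
(Check: the roots sum (with multiplicity) to 10, matching trace L = Σdeg = 2·5 = 10.)
Laplacian eigenvalues (increasing order): [0.0, 0.382, 0.6972, 2.0, 2.618, 4.3028]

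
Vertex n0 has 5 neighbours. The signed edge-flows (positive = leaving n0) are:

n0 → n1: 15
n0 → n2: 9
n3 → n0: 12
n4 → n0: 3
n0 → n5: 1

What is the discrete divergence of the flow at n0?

Divergence = sum of outgoing flows = 15 + 9 + (-12) + (-3) + 1 = 10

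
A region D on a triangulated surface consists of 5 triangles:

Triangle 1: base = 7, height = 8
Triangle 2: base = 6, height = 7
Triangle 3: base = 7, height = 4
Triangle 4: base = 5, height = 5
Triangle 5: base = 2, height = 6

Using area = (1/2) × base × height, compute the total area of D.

(1/2)×7×8 + (1/2)×6×7 + (1/2)×7×4 + (1/2)×5×5 + (1/2)×2×6 = 81.5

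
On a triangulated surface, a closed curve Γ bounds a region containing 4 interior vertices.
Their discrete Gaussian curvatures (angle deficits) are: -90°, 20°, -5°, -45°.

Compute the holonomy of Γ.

Holonomy = total enclosed curvature = (-90°) + 20° + (-5°) + (-45°) = -120°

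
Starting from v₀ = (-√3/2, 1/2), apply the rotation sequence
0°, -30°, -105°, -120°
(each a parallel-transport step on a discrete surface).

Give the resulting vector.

Total rotation: 0° + (-30°) + (-105°) + (-120°) = -255° ≡ 105° (mod 360°). Final vector: (-0.2588, -0.9659)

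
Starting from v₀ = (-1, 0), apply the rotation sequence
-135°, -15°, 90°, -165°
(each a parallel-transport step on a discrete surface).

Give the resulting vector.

Total rotation: (-135°) + (-15°) + 90° + (-165°) = -225° ≡ 135° (mod 360°). Final vector: (0.7071, -0.7071)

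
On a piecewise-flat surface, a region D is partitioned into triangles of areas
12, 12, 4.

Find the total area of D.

12 + 12 + 4 = 28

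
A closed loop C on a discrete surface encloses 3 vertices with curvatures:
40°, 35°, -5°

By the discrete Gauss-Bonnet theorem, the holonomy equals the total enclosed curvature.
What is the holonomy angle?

Holonomy = total enclosed curvature = 40° + 35° + (-5°) = 70°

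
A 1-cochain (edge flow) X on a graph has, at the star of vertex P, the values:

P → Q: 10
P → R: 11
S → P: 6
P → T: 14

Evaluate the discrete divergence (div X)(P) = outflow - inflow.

Divergence = sum of outgoing flows = 10 + 11 + (-6) + 14 = 29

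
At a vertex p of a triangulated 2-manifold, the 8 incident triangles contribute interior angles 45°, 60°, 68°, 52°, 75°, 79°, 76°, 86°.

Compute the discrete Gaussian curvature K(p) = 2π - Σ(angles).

Sum of angles = 541°. K = 360° - 541° = -181° = -181π/180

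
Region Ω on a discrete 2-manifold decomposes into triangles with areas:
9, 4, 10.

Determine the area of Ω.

9 + 4 + 10 = 23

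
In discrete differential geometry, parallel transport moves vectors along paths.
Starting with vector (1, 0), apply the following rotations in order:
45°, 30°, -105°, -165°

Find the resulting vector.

Total rotation: 45° + 30° + (-105°) + (-165°) = -195° ≡ 165° (mod 360°). Final vector: (-0.9659, 0.2588)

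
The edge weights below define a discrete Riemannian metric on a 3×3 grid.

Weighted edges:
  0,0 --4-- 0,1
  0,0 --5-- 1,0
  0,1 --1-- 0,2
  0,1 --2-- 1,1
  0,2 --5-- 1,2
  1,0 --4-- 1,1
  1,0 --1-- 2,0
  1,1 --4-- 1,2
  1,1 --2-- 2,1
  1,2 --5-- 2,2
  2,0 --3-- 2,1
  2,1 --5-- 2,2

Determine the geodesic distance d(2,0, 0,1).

Shortest path: 2,0 → 1,0 → 1,1 → 0,1, total weight = 7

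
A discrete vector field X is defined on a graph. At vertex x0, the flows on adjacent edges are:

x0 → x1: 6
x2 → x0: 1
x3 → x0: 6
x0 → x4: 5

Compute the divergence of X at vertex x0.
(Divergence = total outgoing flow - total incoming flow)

Divergence = sum of outgoing flows = 6 + (-1) + (-6) + 5 = 4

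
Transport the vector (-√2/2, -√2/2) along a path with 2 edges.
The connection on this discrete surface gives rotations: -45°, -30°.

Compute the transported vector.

Total rotation: (-45°) + (-30°) = -75°. Final vector: (-0.8660, 0.5000)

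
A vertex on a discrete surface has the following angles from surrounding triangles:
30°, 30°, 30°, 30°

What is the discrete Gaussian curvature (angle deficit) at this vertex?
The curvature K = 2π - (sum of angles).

Sum of angles = 120°. K = 360° - 120° = 240°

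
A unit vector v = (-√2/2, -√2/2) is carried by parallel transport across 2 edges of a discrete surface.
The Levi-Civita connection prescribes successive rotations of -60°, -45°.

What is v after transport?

Total rotation: (-60°) + (-45°) = -105°. Final vector: (-0.5000, 0.8660)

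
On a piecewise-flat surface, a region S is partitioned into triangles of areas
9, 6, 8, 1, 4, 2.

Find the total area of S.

9 + 6 + 8 + 1 + 4 + 2 = 30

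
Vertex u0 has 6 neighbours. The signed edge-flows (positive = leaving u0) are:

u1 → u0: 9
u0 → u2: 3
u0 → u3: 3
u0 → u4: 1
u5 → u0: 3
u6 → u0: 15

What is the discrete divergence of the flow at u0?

Divergence = sum of outgoing flows = (-9) + 3 + 3 + 1 + (-3) + (-15) = -20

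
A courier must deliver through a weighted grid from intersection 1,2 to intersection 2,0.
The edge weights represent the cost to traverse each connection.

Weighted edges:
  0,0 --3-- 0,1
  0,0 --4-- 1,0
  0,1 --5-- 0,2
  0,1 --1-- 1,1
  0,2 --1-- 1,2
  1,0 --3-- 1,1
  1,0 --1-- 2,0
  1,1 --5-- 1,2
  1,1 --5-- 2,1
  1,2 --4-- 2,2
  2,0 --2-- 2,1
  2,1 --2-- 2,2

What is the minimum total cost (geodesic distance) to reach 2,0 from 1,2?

Shortest path: 1,2 → 2,2 → 2,1 → 2,0, total weight = 8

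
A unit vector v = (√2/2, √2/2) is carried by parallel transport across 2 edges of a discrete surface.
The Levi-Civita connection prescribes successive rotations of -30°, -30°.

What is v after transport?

Total rotation: (-30°) + (-30°) = -60°. Final vector: (0.9659, -0.2588)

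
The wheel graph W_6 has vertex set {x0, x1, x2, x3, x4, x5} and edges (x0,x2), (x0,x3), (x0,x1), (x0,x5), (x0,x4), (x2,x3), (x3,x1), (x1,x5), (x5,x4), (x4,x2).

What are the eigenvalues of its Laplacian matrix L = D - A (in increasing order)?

The wheel W_6 is the join K_1 ∨ C_5 (a hub joined to every vertex of a cycle of length 5). For a join G ∨ H (G on p vertices, H on q vertices) the Laplacian spectrum is 0, p+q, the eigenvalues of L(G) other than one 0 each shifted by +q, and the eigenvalues of L(H) other than one 0 each shifted by +p. With G = K_1 (p = 1, nothing left after dropping its 0) and H = C_5 (q = 5, eigenvalues 2 − 2cos(2πk/5), k = 0, …, 4; drop k = 0), the spectrum of W_6 is 0, 6, and 1 + (2 − 2cos(2πk/5)) = 3 − 2cos(2πk/5) for k = 1, …, 4:
k=1: 3 − 2cos(2π/5) = 2.382; k=2: 3 − 2cos(4π/5) = 4.618; k=3: 3 − 2cos(6π/5) = 4.618; k=4: 3 − 2cos(8π/5) = 2.382.
Laplacian eigenvalues (increasing order): [0.0, 2.382, 2.382, 4.618, 4.618, 6.0]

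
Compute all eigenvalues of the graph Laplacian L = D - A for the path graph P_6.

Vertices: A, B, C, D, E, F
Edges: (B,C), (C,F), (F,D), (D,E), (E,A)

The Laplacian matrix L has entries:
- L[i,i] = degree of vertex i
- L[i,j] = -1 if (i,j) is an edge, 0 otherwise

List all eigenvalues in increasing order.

The path graph P_n has Laplacian eigenvalues λ_k = 2 − 2cos(kπ/n), k = 0, 1, …, n−1. Here n = 6:
k=0: 2 − 2cos(0) = 0.0; k=1: 2 − 2cos(π/6) = 0.2679; k=2: 2 − 2cos(π/3) = 1.0; k=3: 2 − 2cos(π/2) = 2.0; k=4: 2 − 2cos(2π/3) = 3.0; k=5: 2 − 2cos(5π/6) = 3.7321.
Laplacian eigenvalues (increasing order): [0.0, 0.2679, 1.0, 2.0, 3.0, 3.7321]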